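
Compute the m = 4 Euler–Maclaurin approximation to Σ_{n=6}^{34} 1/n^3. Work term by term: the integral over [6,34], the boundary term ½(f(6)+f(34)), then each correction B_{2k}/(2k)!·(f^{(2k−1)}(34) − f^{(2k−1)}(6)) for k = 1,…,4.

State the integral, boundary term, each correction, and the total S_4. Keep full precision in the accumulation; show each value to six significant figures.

S_4 ≈ 0.0159749

The integral term ∫_6^34 1/x^3 dx = 0.0134564.
Endpoint term: (f(6) + f(34))/2 = (0.00462963 + 2.54427e-05)/2 = 0.00232754.
Running total after boundary: 0.0157839.
Correction k=1: B_{2}/2! · (f^{(1)}(34) − f^{(1)}(6)) = 1/12 · (-2.24494e-06 − (-0.00231481)) = 0.000192714.
Running total after k=1: 0.0159766.
Correction k=2: B_{4}/4! · (f^{(3)}(34) − f^{(3)}(6)) = −1/720 · (-3.88399e-08 − (-0.00128601)) = -1.78607e-06.
Running total after k=2: 0.0159748.
Correction k=3: B_{6}/6! · (f^{(5)}(34) − f^{(5)}(6)) = 1/30240 · (-1.41114e-09 − (-0.00150034)) = 4.96145e-08.
Running total after k=3: 0.0159749.
Correction k=4: B_{8}/8! · (f^{(7)}(34) − f^{(7)}(6)) = −1/1209600 · (-8.78909e-11 − (-0.00300069)) = -2.48073e-09.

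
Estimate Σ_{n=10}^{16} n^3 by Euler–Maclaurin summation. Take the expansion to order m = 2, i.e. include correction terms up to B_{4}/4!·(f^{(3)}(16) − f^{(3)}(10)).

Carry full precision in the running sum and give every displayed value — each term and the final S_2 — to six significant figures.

S_2 ≈ 16471.0

The integral term ∫_10^16 x^3 dx = 13884.0.
Boundary: ½(f(10) + f(16)) = ½(1000.00 + 4096.00) = 2548.00.
Running total after boundary: 16432.0.
k=1: B_{2}/(2)! × [f^{(1)}(16) − f^{(1)}(10)] = 1/12 × (768.000 − 300.000) = 39.0000.
After k=1: 16471.0.
k=2: B_{4}/(4)! × [f^{(3)}(16) − f^{(3)}(10)] = −1/720 × (6.00000 − 6.00000) = 0.00000.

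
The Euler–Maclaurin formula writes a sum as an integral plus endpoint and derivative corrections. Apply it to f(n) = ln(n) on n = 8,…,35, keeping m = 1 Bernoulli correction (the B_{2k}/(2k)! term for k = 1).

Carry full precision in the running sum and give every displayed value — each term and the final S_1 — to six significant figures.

S_1 ≈ 83.6110

Integral: ∫_8^35 ln(x) dx = 80.8016.
Endpoint term: (f(8) + f(35))/2 = (2.07944 + 3.55535)/2 = 2.81739.
So far: 83.6190.
k=1: B_{2}/(2)! × [f^{(1)}(35) − f^{(1)}(8)] = 1/12 × (0.0285714 − 0.125000) = -0.00803571.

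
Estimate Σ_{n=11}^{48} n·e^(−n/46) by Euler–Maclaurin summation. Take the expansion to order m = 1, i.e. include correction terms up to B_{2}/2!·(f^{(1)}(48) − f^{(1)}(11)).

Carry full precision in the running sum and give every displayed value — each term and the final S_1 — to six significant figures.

S_1 ≈ 554.034

The integral term ∫_11^48 x·e^(−x/46) dx = 541.301.
Endpoint term: (f(11) + f(48))/2 = (8.66043 + 16.9069)/2 = 12.7837.
Running total after boundary: 554.085.
k=1: B_{2}/(2)! × [f^{(1)}(48) − f^{(1)}(11)] = 1/12 × (-0.0153142 − 0.599042) = -0.0511963.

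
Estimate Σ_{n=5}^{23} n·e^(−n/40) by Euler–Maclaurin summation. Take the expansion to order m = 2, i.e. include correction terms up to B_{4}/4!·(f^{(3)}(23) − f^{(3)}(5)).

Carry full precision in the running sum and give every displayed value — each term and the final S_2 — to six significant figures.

∫_5^23 x·e^(−x/40) dx evaluates to 170.478.
Boundary: ½(f(5) + f(23)) = ½(4.41248 + 12.9422) = 8.67735.
So far: 179.156.
Order-1 term: 1/12 · (0.239150 − 0.772185) = -0.0444196.
After k=1: 179.111.
Order-2 term: −1/720 · (0.000852850 − 0.00158574) = 1.01790e-06.

S_2 ≈ 179.111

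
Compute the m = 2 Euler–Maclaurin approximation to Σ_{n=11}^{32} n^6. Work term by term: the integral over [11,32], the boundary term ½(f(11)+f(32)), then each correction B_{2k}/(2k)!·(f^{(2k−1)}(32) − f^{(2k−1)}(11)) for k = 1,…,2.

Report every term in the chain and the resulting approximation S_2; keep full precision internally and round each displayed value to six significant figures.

∫_11^32 x^6 dx evaluates to 4.90575e+09.
Boundary: ½(f(11) + f(32)) = ½(1.77156e+06 + 1.07374e+09) = 5.37757e+08.
Integral + boundary = 5.44351e+09.
k=1: B_{2}/(2)! × [f^{(1)}(32) − f^{(1)}(11)] = 1/12 × (2.01327e+08 − 966306) = 1.66967e+07.
After k=1: 5.46020e+09.
k=2: B_{4}/(4)! × [f^{(3)}(32) − f^{(3)}(11)] = −1/720 × (3.93216e+06 − 159720) = -5239.50.

S_2 ≈ 5.46020e+09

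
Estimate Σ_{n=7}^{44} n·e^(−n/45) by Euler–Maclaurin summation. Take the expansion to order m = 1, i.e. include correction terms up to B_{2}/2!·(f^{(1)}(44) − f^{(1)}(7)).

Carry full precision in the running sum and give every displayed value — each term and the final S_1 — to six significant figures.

S_1 ≈ 507.645

Integral: ∫_7^44 x·e^(−x/45) dx = 496.434.
Boundary: ½(f(7) + f(44)) = ½(5.99158 + 16.5504) = 11.2710.
Integral + boundary = 507.705.
Correction k=1: B_{2}/2! · (f^{(1)}(44) − f^{(1)}(7)) = 1/12 · (0.00835880 − 0.722793) = -0.0595362.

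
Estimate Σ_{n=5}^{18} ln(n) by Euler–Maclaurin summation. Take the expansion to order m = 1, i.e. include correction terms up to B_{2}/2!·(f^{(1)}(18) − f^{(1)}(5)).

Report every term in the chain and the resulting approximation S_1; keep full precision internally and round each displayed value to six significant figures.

The integral term ∫_5^18 ln(x) dx = 30.9795.
Endpoint term: (f(5) + f(18))/2 = (1.60944 + 2.89037)/2 = 2.24990.
Running total after boundary: 33.2294.
Order-1 term: 1/12 · (0.0555556 − 0.200000) = -0.0120370.

S_1 ≈ 33.2174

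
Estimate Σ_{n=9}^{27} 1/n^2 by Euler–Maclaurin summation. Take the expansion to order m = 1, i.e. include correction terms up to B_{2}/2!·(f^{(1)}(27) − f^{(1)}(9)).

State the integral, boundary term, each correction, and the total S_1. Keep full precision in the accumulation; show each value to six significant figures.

Integral: ∫_9^27 1/x^2 dx = 0.0740741.
½[f(9) + f(27)] = ½[0.0123457 + 0.00137174] = 0.00685871.
Integral + boundary = 0.0809328.
Order-1 term: 1/12 · (-0.000101611 − (-0.00274348)) = 0.000220156.

S_1 ≈ 0.0811529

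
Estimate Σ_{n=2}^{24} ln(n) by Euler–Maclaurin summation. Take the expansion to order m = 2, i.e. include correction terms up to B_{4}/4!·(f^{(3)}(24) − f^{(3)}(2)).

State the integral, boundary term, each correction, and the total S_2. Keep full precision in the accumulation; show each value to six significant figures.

S_2 ≈ 54.7848

Integral: ∫_2^24 ln(x) dx = 52.8870.
Boundary: ½(f(2) + f(24)) = ½(0.693147 + 3.17805) = 1.93560.
Running total after boundary: 54.8226.
k=1: B_{2}/(2)! × [f^{(1)}(24) − f^{(1)}(2)] = 1/12 × (0.0416667 − 0.500000) = -0.0381944.
Partial sum through k=1: 54.7844.
k=2: B_{4}/(4)! × [f^{(3)}(24) − f^{(3)}(2)] = −1/720 × (0.000144676 − 0.250000) = 0.000347021.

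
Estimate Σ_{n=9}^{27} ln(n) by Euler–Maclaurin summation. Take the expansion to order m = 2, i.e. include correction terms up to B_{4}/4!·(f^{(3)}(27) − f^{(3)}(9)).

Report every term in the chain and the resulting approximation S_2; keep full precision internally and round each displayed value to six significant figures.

The integral term ∫_9^27 ln(x) dx = 51.2126.
Boundary: ½(f(9) + f(27)) = ½(2.19722 + 3.29584) = 2.74653.
Running total after boundary: 53.9591.
k=1: B_{2}/(2)! × [f^{(1)}(27) − f^{(1)}(9)] = 1/12 × (0.0370370 − 0.111111) = -0.00617284.
Running total after k=1: 53.9529.
k=2: B_{4}/(4)! × [f^{(3)}(27) − f^{(3)}(9)] = −1/720 × (0.000101611 − 0.00274348) = 3.66927e-06.

S_2 ≈ 53.9529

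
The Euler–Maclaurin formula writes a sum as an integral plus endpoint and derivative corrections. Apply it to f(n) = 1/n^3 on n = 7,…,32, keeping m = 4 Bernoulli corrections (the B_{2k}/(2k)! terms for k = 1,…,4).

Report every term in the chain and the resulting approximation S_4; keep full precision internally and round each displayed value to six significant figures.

∫_7^32 1/x^3 dx evaluates to 0.00971580.
Endpoint term: (f(7) + f(32))/2 = (0.00291545 + 3.05176e-05)/2 = 0.00147298.
Running total after boundary: 0.0111888.
k=1: B_{2}/(2)! × [f^{(1)}(32) − f^{(1)}(7)] = 1/12 × (-2.86102e-06 − (-0.00124948)) = 0.000103885.
Running total after k=1: 0.0112927.
k=2: B_{4}/(4)! × [f^{(3)}(32) − f^{(3)}(7)] = −1/720 × (-5.58794e-08 − (-0.000509992)) = -7.08244e-07.
Running total after k=2: 0.0112920.
k=3: B_{6}/(6)! × [f^{(5)}(32) − f^{(5)}(7)] = 1/30240 × (-2.29193e-09 − (-0.000437136)) = 1.44555e-08.
Running total after k=3: 0.0112920.
k=4: B_{8}/(8)! × [f^{(7)}(32) − f^{(7)}(7)] = −1/1209600 × (-1.61151e-10 − (-0.000642322)) = -5.31020e-10.

S_4 ≈ 0.0112920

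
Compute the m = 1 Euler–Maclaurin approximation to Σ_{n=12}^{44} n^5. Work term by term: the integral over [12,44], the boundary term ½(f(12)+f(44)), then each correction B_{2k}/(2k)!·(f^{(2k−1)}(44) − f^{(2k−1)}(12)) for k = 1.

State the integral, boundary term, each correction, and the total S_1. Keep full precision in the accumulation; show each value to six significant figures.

Integral: ∫_12^44 x^5 dx = 1.20889e+09.
Endpoint term: (f(12) + f(44))/2 = (248832 + 1.64916e+08)/2 = 8.25825e+07.
So far: 1.29147e+09.
Correction k=1: B_{2}/2! · (f^{(1)}(44) − f^{(1)}(12)) = 1/12 · (1.87405e+07 − 103680) = 1.55307e+06.

S_1 ≈ 1.29302e+09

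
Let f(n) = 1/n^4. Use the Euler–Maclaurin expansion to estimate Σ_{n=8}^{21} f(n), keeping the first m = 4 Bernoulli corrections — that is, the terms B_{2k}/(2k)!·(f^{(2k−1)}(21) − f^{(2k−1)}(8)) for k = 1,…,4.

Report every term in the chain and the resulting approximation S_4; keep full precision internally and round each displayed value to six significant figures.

S_4 ≈ 0.000749703

Integral: ∫_8^21 1/x^4 dx = 0.000615048.
Endpoint term: (f(8) + f(21))/2 = (0.000244141 + 5.14189e-06)/2 = 0.000124641.
So far: 0.000739690.
k=1: B_{2}/(2)! × [f^{(1)}(21) − f^{(1)}(8)] = 1/12 × (-9.79408e-07 − (-0.000122070)) = 1.00909e-05.
Partial sum through k=1: 0.000749781.
k=2: B_{4}/(4)! × [f^{(3)}(21) − f^{(3)}(8)] = −1/720 × (-6.66264e-08 − (-5.72205e-05)) = -7.93803e-08.
Partial sum through k=2: 0.000749701.
k=3: B_{6}/(6)! × [f^{(5)}(21) − f^{(5)}(8)] = 1/30240 × (-8.46049e-09 − (-5.00679e-05)) = 1.65540e-09.
Partial sum through k=3: 0.000749703.
k=4: B_{8}/(8)! × [f^{(7)}(21) − f^{(7)}(8)] = −1/1209600 × (-1.72663e-09 − (-7.04080e-05)) = -5.82062e-11.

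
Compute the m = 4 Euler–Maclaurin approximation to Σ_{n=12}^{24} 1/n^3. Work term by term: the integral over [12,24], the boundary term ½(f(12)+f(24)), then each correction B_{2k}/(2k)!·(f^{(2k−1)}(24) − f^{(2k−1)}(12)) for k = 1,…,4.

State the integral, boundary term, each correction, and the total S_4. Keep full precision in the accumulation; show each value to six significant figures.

S_4 ≈ 0.00294096

The integral term ∫_12^24 1/x^3 dx = 0.00260417.
Endpoint term: (f(12) + f(24))/2 = (0.000578704 + 7.23380e-05)/2 = 0.000325521.
So far: 0.00292969.
Order-1 term: 1/12 · (-9.04225e-06 − (-0.000144676)) = 1.13028e-05.
After k=1: 0.00294099.
Order-2 term: −1/720 · (-3.13967e-07 − (-2.00939e-05)) = -2.74721e-08.
After k=2: 0.00294096.
Order-3 term: 1/30240 · (-2.28934e-08 − (-5.86071e-06)) = 1.93050e-10.
After k=3: 0.00294096.
Order-4 term: −1/1209600 · (-2.86168e-09 − (-2.93036e-06)) = -2.42022e-12.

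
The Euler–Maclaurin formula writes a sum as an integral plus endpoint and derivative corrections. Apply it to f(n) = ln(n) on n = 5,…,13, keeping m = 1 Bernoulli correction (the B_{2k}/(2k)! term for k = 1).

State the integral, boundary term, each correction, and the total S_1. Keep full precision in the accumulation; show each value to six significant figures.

Integral: ∫_5^13 ln(x) dx = 17.2972.
½[f(5) + f(13)] = ½[1.60944 + 2.56495] = 2.08719.
So far: 19.3843.
Order-1 term: 1/12 · (0.0769231 − 0.200000) = -0.0102564.

S_1 ≈ 19.3741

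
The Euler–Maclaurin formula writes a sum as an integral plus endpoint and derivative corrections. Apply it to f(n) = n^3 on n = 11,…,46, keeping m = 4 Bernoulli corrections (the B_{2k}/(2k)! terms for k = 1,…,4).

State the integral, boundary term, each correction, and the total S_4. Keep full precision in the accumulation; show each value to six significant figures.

S_4 ≈ 1.16554e+06

The integral term ∫_11^46 x^3 dx = 1.11570e+06.
½[f(11) + f(46)] = ½[1331.00 + 97336.0] = 49333.5.
Running total after boundary: 1.16504e+06.
k=1: B_{2}/(2)! × [f^{(1)}(46) − f^{(1)}(11)] = 1/12 × (6348.00 − 363.000) = 498.750.
Partial sum through k=1: 1.16554e+06.
k=2: B_{4}/(4)! × [f^{(3)}(46) − f^{(3)}(11)] = −1/720 × (6.00000 − 6.00000) = 0.00000.
Partial sum through k=2: 1.16554e+06.
k=3: B_{6}/(6)! × [f^{(5)}(46) − f^{(5)}(11)] = 1/30240 × (0.00000 − 0.00000) = 0.00000.
Partial sum through k=3: 1.16554e+06.
k=4: B_{8}/(8)! × [f^{(7)}(46) − f^{(7)}(11)] = −1/1209600 × (0.00000 − 0.00000) = 0.00000.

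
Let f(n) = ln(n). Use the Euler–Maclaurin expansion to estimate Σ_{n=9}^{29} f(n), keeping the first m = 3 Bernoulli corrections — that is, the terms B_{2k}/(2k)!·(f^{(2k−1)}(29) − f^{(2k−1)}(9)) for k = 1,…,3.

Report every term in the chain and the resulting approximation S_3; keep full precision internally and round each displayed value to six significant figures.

∫_9^29 ln(x) dx evaluates to 57.8766.
½[f(9) + f(29)] = ½[2.19722 + 3.36730] = 2.78226.
So far: 60.6588.
k=1: B_{2}/(2)! × [f^{(1)}(29) − f^{(1)}(9)] = 1/12 × (0.0344828 − 0.111111) = -0.00638570.
Partial sum through k=1: 60.6524.
k=2: B_{4}/(4)! × [f^{(3)}(29) − f^{(3)}(9)] = −1/720 × (8.20042e-05 − 0.00274348) = 3.69650e-06.
Partial sum through k=2: 60.6524.
k=3: B_{6}/(6)! × [f^{(5)}(29) − f^{(5)}(9)] = 1/30240 × (1.17010e-06 − 0.000406442) = -1.34019e-08.

S_3 ≈ 60.6524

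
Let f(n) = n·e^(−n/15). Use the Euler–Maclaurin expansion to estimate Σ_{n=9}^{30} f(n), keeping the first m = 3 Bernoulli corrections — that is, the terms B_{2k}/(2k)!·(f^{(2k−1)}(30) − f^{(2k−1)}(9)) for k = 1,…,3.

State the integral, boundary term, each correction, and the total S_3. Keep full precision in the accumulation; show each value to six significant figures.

S_3 ≈ 110.691

∫_9^30 x·e^(−x/15) dx evaluates to 106.221.
Boundary: ½(f(9) + f(30)) = ½(4.93930 + 4.06006) = 4.49968.
Integral + boundary = 110.721.
k=1: B_{2}/(2)! × [f^{(1)}(30) − f^{(1)}(9)] = 1/12 × (-0.135335 − 0.219525) = -0.0295717.
After k=1: 110.691.
k=2: B_{4}/(4)! × [f^{(3)}(30) − f^{(3)}(9)] = −1/720 × (0.000601490 − 0.00585399) = 7.29514e-06.
After k=2: 110.691.
k=3: B_{6}/(6)! × [f^{(5)}(30) − f^{(5)}(9)] = 1/30240 × (8.01987e-06 − 4.76992e-05) = -1.31215e-09.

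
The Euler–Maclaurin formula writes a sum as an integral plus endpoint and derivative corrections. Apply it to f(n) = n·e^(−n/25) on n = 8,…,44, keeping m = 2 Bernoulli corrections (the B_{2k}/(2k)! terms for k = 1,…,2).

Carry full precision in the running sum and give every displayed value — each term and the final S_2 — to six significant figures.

The integral term ∫_8^44 x·e^(−x/25) dx = 302.296.
Boundary: ½(f(8) + f(44)) = ½(5.80919 + 7.56997) = 6.68958.
Integral + boundary = 308.985.
Correction k=1: B_{2}/2! · (f^{(1)}(44) − f^{(1)}(8)) = 1/12 · (-0.130754 − 0.493781) = -0.0520446.
Running total after k=1: 308.933.
Correction k=2: B_{4}/4! · (f^{(3)}(44) − f^{(3)}(8)) = −1/720 · (0.000341337 − 0.00311373) = 3.85054e-06.

S_2 ≈ 308.933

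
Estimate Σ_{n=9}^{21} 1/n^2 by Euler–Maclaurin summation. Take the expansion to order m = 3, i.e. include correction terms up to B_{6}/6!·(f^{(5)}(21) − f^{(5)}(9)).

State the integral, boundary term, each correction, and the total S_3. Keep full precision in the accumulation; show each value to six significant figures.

Integral: ∫_9^21 1/x^2 dx = 0.0634921.
Endpoint term: (f(9) + f(21))/2 = (0.0123457 + 0.00226757)/2 = 0.00730663.
So far: 0.0707987.
Order-1 term: 1/12 · (-0.000215959 − (-0.00274348)) = 0.000210627.
Partial sum through k=1: 0.0710093.
Order-2 term: −1/720 · (-5.87645e-06 − (-0.000406442)) = -5.56341e-07.
Partial sum through k=2: 0.0710088.
Order-3 term: 1/30240 · (-3.99758e-07 − (-0.000150534)) = 4.96476e-09.

S_3 ≈ 0.0710088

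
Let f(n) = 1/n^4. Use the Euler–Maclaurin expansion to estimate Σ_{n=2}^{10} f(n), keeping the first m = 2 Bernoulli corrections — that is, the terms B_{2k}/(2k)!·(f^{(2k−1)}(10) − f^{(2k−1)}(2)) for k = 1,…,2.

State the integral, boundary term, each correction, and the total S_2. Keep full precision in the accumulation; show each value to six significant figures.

S_2 ≈ 0.0817446

The integral term ∫_2^10 1/x^4 dx = 0.0413333.
Endpoint term: (f(2) + f(10))/2 = (0.0625000 + 0.000100000)/2 = 0.0313000.
So far: 0.0726333.
Order-1 term: 1/12 · (-4.00000e-05 − (-0.125000)) = 0.0104133.
Partial sum through k=1: 0.0830467.
Order-2 term: −1/720 · (-1.20000e-05 − (-0.937500)) = -0.00130207.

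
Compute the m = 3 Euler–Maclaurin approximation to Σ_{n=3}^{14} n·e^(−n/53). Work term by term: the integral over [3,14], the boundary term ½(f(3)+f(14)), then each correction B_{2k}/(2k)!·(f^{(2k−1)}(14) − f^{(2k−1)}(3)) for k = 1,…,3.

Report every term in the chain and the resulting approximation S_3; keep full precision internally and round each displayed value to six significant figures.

S_3 ≈ 84.7691

∫_3^14 x·e^(−x/53) dx evaluates to 78.0038.
Endpoint term: (f(3) + f(14))/2 = (2.83491 + 10.7500)/2 = 6.79246.
Integral + boundary = 84.7963.
Correction k=1: B_{2}/2! · (f^{(1)}(14) − f^{(1)}(3)) = 1/12 · (0.565027 − 0.891480) = -0.0272044.
Running total after k=1: 84.7691.
Correction k=2: B_{4}/4! · (f^{(3)}(14) − f^{(3)}(3)) = −1/720 · (0.000747861 − 0.000990180) = 3.36554e-07.
Running total after k=2: 84.7691.
Correction k=3: B_{6}/6! · (f^{(5)}(14) − f^{(5)}(3)) = 1/30240 · (4.60866e-07 − 5.92024e-07) = -4.33722e-12.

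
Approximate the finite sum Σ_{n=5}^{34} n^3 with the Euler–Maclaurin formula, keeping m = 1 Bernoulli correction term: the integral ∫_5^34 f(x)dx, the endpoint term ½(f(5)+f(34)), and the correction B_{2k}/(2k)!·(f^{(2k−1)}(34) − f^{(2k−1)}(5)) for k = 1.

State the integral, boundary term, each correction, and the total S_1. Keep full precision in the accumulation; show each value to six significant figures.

The integral term ∫_5^34 x^3 dx = 333928.
½[f(5) + f(34)] = ½[125.000 + 39304.0] = 19714.5.
Integral + boundary = 353642.
Correction k=1: B_{2}/2! · (f^{(1)}(34) − f^{(1)}(5)) = 1/12 · (3468.00 − 75.0000) = 282.750.

S_1 ≈ 353925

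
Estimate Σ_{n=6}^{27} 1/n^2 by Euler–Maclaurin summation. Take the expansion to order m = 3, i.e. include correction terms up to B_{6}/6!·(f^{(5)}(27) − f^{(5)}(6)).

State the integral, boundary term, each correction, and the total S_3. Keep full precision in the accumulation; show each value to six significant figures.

Integral: ∫_6^27 1/x^2 dx = 0.129630.
½[f(6) + f(27)] = ½[0.0277778 + 0.00137174] = 0.0145748.
So far: 0.144204.
Correction k=1: B_{2}/2! · (f^{(1)}(27) − f^{(1)}(6)) = 1/12 · (-0.000101611 − (-0.00925926)) = 0.000763137.
Running total after k=1: 0.144968.
Correction k=2: B_{4}/4! · (f^{(3)}(27) − f^{(3)}(6)) = −1/720 · (-1.67260e-06 − (-0.00308642)) = -4.28437e-06.
Running total after k=2: 0.144963.
Correction k=3: B_{6}/6! · (f^{(5)}(27) − f^{(5)}(6)) = 1/30240 · (-6.88313e-08 − (-0.00257202)) = 8.50512e-08.

S_3 ≈ 0.144963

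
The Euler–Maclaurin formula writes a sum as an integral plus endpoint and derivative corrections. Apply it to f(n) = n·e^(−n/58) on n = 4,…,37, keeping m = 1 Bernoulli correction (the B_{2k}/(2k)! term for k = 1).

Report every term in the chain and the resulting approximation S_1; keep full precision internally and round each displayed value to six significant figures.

S_1 ≈ 456.545

Integral: ∫_4^37 x·e^(−x/58) dx = 444.960.
Endpoint term: (f(4) + f(37))/2 = (3.73344 + 19.5502)/2 = 11.6418.
Integral + boundary = 456.602.
Order-1 term: 1/12 · (0.191312 − 0.868989) = -0.0564731.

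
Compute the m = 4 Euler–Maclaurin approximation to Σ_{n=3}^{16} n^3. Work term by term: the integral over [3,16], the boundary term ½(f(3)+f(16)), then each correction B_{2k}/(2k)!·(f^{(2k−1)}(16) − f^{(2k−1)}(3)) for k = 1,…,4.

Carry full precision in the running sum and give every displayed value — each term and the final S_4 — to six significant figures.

S_4 ≈ 18487.0

∫_3^16 x^3 dx evaluates to 16363.8.
Endpoint term: (f(3) + f(16))/2 = (27.0000 + 4096.00)/2 = 2061.50.
Running total after boundary: 18425.2.
Correction k=1: B_{2}/2! · (f^{(1)}(16) − f^{(1)}(3)) = 1/12 · (768.000 − 27.0000) = 61.7500.
After k=1: 18487.0.
Correction k=2: B_{4}/4! · (f^{(3)}(16) − f^{(3)}(3)) = −1/720 · (6.00000 − 6.00000) = 0.00000.
After k=2: 18487.0.
Correction k=3: B_{6}/6! · (f^{(5)}(16) − f^{(5)}(3)) = 1/30240 · (0.00000 − 0.00000) = 0.00000.
After k=3: 18487.0.
Correction k=4: B_{8}/8! · (f^{(7)}(16) − f^{(7)}(3)) = −1/1209600 · (0.00000 − 0.00000) = 0.00000.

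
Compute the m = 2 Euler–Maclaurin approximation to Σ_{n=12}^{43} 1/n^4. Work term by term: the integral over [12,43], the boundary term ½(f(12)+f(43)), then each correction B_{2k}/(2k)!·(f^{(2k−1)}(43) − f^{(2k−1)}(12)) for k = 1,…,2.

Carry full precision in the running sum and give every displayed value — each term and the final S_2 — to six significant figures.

S_2 ≈ 0.000214300

Integral: ∫_12^43 1/x^4 dx = 0.000188709.
Endpoint term: (f(12) + f(43))/2 = (4.82253e-05 + 2.92500e-07)/2 = 2.42589e-05.
Running total after boundary: 0.000212968.
Order-1 term: 1/12 · (-2.72093e-08 − (-1.60751e-05)) = 1.33732e-06.
Partial sum through k=1: 0.000214305.
Order-2 term: −1/720 · (-4.41471e-10 − (-3.34898e-06)) = -4.65075e-09.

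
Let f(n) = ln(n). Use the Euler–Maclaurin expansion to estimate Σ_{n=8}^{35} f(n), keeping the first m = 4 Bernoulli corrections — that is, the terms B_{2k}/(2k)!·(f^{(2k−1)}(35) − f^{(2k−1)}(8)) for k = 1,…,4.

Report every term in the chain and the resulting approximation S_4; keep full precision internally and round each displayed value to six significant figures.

Integral: ∫_8^35 ln(x) dx = 80.8016.
Boundary: ½(f(8) + f(35)) = ½(2.07944 + 3.55535) = 2.81739.
So far: 83.6190.
Order-1 term: 1/12 · (0.0285714 − 0.125000) = -0.00803571.
Partial sum through k=1: 83.6110.
Order-2 term: −1/720 · (4.66472e-05 − 0.00390625) = 5.36056e-06.
Partial sum through k=2: 83.6110.
Order-3 term: 1/30240 · (4.56952e-07 − 0.000732422) = -2.42052e-08.
Partial sum through k=3: 83.6110.
Order-4 term: −1/1209600 · (1.11907e-08 − 0.000343323) = 2.83822e-10.

S_4 ≈ 83.6110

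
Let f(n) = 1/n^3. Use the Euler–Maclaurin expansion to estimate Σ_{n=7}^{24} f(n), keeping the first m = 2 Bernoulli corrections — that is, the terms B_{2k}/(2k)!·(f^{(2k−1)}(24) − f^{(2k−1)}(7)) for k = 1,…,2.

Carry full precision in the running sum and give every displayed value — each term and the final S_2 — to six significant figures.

S_2 ≈ 0.0109326

∫_7^24 1/x^3 dx evaluates to 0.00933603.
Boundary: ½(f(7) + f(24)) = ½(0.00291545 + 7.23380e-05) = 0.00149389.
So far: 0.0108299.
Correction k=1: B_{2}/2! · (f^{(1)}(24) − f^{(1)}(7)) = 1/12 · (-9.04225e-06 − (-0.00124948)) = 0.000103370.
Partial sum through k=1: 0.0109333.
Correction k=2: B_{4}/4! · (f^{(3)}(24) − f^{(3)}(7)) = −1/720 · (-3.13967e-07 − (-0.000509992)) = -7.07886e-07.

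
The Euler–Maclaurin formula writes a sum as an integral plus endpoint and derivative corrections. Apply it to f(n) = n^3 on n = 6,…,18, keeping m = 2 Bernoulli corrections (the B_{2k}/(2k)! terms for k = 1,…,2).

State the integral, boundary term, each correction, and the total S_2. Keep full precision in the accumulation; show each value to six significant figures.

The integral term ∫_6^18 x^3 dx = 25920.0.
Boundary: ½(f(6) + f(18)) = ½(216.000 + 5832.00) = 3024.00.
Integral + boundary = 28944.0.
Correction k=1: B_{2}/2! · (f^{(1)}(18) − f^{(1)}(6)) = 1/12 · (972.000 − 108.000) = 72.0000.
Running total after k=1: 29016.0.
Correction k=2: B_{4}/4! · (f^{(3)}(18) − f^{(3)}(6)) = −1/720 · (6.00000 − 6.00000) = 0.00000.

S_2 ≈ 29016.0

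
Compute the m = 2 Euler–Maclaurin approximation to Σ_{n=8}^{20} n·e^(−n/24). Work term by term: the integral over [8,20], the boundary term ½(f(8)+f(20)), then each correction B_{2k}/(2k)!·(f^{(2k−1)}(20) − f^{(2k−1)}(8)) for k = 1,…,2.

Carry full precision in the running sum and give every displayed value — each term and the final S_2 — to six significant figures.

∫_8^20 x·e^(−x/24) dx evaluates to 91.3603.
Boundary: ½(f(8) + f(20)) = ½(5.73225 + 8.69196) = 7.21211.
Integral + boundary = 98.5724.
k=1: B_{2}/(2)! × [f^{(1)}(20) − f^{(1)}(8)] = 1/12 × (0.0724330 − 0.477688) = -0.0337712.
After k=1: 98.5387.
k=2: B_{4}/(4)! × [f^{(3)}(20) − f^{(3)}(8)] = −1/720 × (0.00163477 − 0.00331727) = 2.33681e-06.

S_2 ≈ 98.5387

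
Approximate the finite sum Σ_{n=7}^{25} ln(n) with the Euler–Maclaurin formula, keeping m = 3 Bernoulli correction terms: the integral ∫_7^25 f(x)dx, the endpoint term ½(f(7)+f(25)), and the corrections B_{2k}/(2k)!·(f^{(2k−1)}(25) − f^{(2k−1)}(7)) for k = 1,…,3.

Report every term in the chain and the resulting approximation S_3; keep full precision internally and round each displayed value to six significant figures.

S_3 ≈ 51.4244

Integral: ∫_7^25 ln(x) dx = 48.8505.
Boundary: ½(f(7) + f(25)) = ½(1.94591 + 3.21888) = 2.58239.
So far: 51.4329.
Order-1 term: 1/12 · (0.0400000 − 0.142857) = -0.00857143.
Running total after k=1: 51.4243.
Order-2 term: −1/720 · (0.000128000 − 0.00583090) = 7.92070e-06.
Running total after k=2: 51.4244.
Order-3 term: 1/30240 · (2.45760e-06 − 0.00142798) = -4.71402e-08.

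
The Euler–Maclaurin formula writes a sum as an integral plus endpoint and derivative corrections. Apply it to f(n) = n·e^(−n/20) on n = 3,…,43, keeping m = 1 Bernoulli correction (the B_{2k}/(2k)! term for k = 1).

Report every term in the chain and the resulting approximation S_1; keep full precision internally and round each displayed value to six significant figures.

S_1 ≈ 252.879

The integral term ∫_3^43 x·e^(−x/20) dx = 249.156.
½[f(3) + f(43)] = ½[2.58212 + 5.00882] = 3.79547.
So far: 252.951.
Order-1 term: 1/12 · (-0.133957 − 0.731602) = -0.0721299.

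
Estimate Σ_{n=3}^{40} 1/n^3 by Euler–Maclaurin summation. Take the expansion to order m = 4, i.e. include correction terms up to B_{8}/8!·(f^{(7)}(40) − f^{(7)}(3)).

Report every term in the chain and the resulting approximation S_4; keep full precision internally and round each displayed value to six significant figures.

Integral: ∫_3^40 1/x^3 dx = 0.0552431.
Endpoint term: (f(3) + f(40))/2 = (0.0370370 + 1.56250e-05)/2 = 0.0185263.
Running total after boundary: 0.0737694.
Order-1 term: 1/12 · (-1.17187e-06 − (-0.0370370)) = 0.00308632.
After k=1: 0.0768557.
Order-2 term: −1/720 · (-1.46484e-08 − (-0.0823045)) = -0.000114312.
After k=2: 0.0767414.
Order-3 term: 1/30240 · (-3.84521e-10 − (-0.384088)) = 1.27013e-05.
After k=3: 0.0767541.
Order-4 term: −1/1209600 · (-1.73035e-11 − (-3.07270)) = -2.54026e-06.

S_4 ≈ 0.0767516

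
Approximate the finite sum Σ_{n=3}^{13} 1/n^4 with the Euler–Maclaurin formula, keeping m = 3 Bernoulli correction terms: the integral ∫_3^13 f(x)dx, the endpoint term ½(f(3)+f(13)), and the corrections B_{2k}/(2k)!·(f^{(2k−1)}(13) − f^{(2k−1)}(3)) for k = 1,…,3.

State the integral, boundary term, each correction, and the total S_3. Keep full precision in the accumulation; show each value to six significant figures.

∫_3^13 1/x^4 dx evaluates to 0.0121940.
½[f(3) + f(13)] = ½[0.0123457 + 3.50128e-05] = 0.00619035.
Integral + boundary = 0.0183843.
Correction k=1: B_{2}/2! · (f^{(1)}(13) − f^{(1)}(3)) = 1/12 · (-1.07732e-05 − (-0.0164609)) = 0.00137084.
Partial sum through k=1: 0.0197551.
Correction k=2: B_{4}/4! · (f^{(3)}(13) − f^{(3)}(3)) = −1/720 · (-1.91240e-06 − (-0.0548697)) = -7.62052e-05.
Partial sum through k=2: 0.0196789.
Correction k=3: B_{6}/6! · (f^{(5)}(13) − f^{(5)}(3)) = 1/30240 · (-6.33693e-07 − (-0.341411)) = 1.12900e-05.

S_3 ≈ 0.0196902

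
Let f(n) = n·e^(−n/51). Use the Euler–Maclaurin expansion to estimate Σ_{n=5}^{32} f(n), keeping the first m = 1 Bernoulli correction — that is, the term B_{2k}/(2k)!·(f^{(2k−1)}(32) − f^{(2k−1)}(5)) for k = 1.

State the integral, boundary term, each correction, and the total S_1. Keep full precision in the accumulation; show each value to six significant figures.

Integral: ∫_5^32 x·e^(−x/51) dx = 329.073.
½[f(5) + f(32)] = ½[4.53307 + 17.0864] = 10.8098.
Running total after boundary: 339.882.
Order-1 term: 1/12 · (0.198923 − 0.817730) = -0.0515672.

S_1 ≈ 339.831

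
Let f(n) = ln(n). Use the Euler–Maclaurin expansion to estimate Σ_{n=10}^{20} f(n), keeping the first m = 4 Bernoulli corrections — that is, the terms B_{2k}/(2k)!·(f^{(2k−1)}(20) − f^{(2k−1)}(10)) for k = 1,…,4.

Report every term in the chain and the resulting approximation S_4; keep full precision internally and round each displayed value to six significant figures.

The integral term ∫_10^20 ln(x) dx = 26.8888.
Boundary: ½(f(10) + f(20)) = ½(2.30259 + 2.99573) = 2.64916.
Running total after boundary: 29.5380.
Order-1 term: 1/12 · (0.0500000 − 0.100000) = -0.00416667.
After k=1: 29.5338.
Order-2 term: −1/720 · (0.000250000 − 0.00200000) = 2.43056e-06.
After k=2: 29.5338.
Order-3 term: 1/30240 · (7.50000e-06 − 0.000240000) = -7.68849e-09.
After k=3: 29.5338.
Order-4 term: −1/1209600 · (5.62500e-07 − 7.20000e-05) = 5.90588e-11.

S_4 ≈ 29.5338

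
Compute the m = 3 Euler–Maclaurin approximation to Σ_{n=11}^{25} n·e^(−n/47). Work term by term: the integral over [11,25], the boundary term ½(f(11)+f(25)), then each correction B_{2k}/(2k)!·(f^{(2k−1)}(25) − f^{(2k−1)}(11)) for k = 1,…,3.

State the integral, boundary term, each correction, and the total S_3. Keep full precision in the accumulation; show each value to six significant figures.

S_3 ≈ 180.800

Integral: ∫_11^25 x·e^(−x/47) dx = 169.132.
½[f(11) + f(25)] = ½[8.70461 + 14.6870] = 11.6958.
Running total after boundary: 180.828.
k=1: B_{2}/(2)! × [f^{(1)}(25) − f^{(1)}(11)] = 1/12 × (0.274990 − 0.606124) = -0.0275945.
Running total after k=1: 180.800.
k=2: B_{4}/(4)! × [f^{(3)}(25) − f^{(3)}(11)] = −1/720 × (0.000656382 − 0.000990847) = 4.64534e-07.
Running total after k=2: 180.800.
k=3: B_{6}/(6)! × [f^{(5)}(25) − f^{(5)}(11)] = 1/30240 × (5.37926e-07 − 7.72886e-07) = -7.76984e-12.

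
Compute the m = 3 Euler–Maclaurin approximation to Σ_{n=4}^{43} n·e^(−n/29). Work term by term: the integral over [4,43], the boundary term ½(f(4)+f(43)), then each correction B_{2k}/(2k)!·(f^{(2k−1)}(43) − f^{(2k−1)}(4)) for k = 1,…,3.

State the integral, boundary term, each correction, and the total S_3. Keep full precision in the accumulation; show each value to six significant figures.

Integral: ∫_4^43 x·e^(−x/29) dx = 359.701.
Boundary: ½(f(4) + f(43)) = ½(3.48464 + 9.76146) = 6.62305.
So far: 366.324.
k=1: B_{2}/(2)! × [f^{(1)}(43) − f^{(1)}(4)] = 1/12 × (-0.109591 − 0.750999) = -0.0717159.
Running total after k=1: 366.252.
k=2: B_{4}/(4)! × [f^{(3)}(43) − f^{(3)}(4)] = −1/720 × (0.000409548 − 0.00296470) = 3.54883e-06.
Running total after k=2: 366.252.
k=3: B_{6}/(6)! × [f^{(5)}(43) − f^{(5)}(4)] = 1/30240 × (1.12890e-06 − 5.98862e-06) = -1.60705e-10.

S_3 ≈ 366.252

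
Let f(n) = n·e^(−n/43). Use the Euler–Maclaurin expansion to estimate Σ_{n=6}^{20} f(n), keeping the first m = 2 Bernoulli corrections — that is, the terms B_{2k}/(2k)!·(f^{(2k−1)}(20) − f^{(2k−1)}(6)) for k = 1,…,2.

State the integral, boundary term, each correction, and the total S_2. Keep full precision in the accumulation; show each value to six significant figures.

The integral term ∫_6^20 x·e^(−x/43) dx = 131.170.
½[f(6) + f(20)] = ½[5.21858 + 12.5612] = 8.88991.
Running total after boundary: 140.060.
Correction k=1: B_{2}/2! · (f^{(1)}(20) − f^{(1)}(6)) = 1/12 · (0.335940 − 0.748400) = -0.0343717.
Partial sum through k=1: 140.025.
Correction k=2: B_{4}/4! · (f^{(3)}(20) − f^{(3)}(6)) = −1/720 · (0.000861041 − 0.00134555) = 6.72932e-07.

S_2 ≈ 140.025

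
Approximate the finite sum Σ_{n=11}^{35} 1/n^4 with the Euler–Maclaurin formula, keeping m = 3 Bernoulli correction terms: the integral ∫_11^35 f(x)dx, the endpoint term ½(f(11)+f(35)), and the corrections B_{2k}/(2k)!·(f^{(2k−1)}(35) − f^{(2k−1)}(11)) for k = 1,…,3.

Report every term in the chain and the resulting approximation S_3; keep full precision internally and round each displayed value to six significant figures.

S_3 ≈ 0.000279203

∫_11^35 1/x^4 dx evaluates to 0.000242664.
Boundary: ½(f(11) + f(35)) = ½(6.83013e-05 + 6.66389e-07) = 3.44839e-05.
So far: 0.000277148.
Order-1 term: 1/12 · (-7.61587e-08 − (-2.48369e-05)) = 2.06339e-06.
After k=1: 0.000279211.
Order-2 term: −1/720 · (-1.86511e-09 − (-6.15790e-06)) = -8.55004e-09.
After k=2: 0.000279202.
Order-3 term: 1/30240 · (-8.52623e-11 − (-2.84994e-06)) = 9.42411e-11.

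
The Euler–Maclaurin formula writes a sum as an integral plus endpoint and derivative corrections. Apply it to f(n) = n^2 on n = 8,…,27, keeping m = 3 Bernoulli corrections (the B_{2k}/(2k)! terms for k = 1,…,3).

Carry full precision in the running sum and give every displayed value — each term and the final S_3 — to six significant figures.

Integral: ∫_8^27 x^2 dx = 6390.33.
Boundary: ½(f(8) + f(27)) = ½(64.0000 + 729.000) = 396.500.
Running total after boundary: 6786.83.
k=1: B_{2}/(2)! × [f^{(1)}(27) − f^{(1)}(8)] = 1/12 × (54.0000 − 16.0000) = 3.16667.
Partial sum through k=1: 6790.00.
k=2: B_{4}/(4)! × [f^{(3)}(27) − f^{(3)}(8)] = −1/720 × (0.00000 − 0.00000) = 0.00000.
Partial sum through k=2: 6790.00.
k=3: B_{6}/(6)! × [f^{(5)}(27) − f^{(5)}(8)] = 1/30240 × (0.00000 − 0.00000) = 0.00000.

S_3 ≈ 6790.00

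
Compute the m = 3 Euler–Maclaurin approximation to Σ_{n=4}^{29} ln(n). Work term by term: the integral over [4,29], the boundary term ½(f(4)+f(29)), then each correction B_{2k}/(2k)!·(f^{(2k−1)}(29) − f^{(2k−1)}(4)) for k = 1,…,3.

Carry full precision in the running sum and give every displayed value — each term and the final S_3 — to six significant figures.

S_3 ≈ 69.4653

∫_4^29 ln(x) dx evaluates to 67.1064.
½[f(4) + f(29)] = ½[1.38629 + 3.36730] = 2.37680.
Integral + boundary = 69.4832.
k=1: B_{2}/(2)! × [f^{(1)}(29) − f^{(1)}(4)] = 1/12 × (0.0344828 − 0.250000) = -0.0179598.
Partial sum through k=1: 69.4652.
k=2: B_{4}/(4)! × [f^{(3)}(29) − f^{(3)}(4)] = −1/720 × (8.20042e-05 − 0.0312500) = 4.32889e-05.
Partial sum through k=2: 69.4653.
k=3: B_{6}/(6)! × [f^{(5)}(29) − f^{(5)}(4)] = 1/30240 × (1.17010e-06 − 0.0234375) = -7.75011e-07.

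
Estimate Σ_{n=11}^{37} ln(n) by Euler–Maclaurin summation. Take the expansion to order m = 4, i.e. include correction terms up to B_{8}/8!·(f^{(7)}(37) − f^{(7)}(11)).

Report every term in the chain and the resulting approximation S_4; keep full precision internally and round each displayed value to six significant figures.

∫_11^37 ln(x) dx evaluates to 81.2271.
Endpoint term: (f(11) + f(37))/2 = (2.39790 + 3.61092)/2 = 3.00441.
Integral + boundary = 84.2315.
Correction k=1: B_{2}/2! · (f^{(1)}(37) − f^{(1)}(11)) = 1/12 · (0.0270270 − 0.0909091) = -0.00532351.
Running total after k=1: 84.2262.
Correction k=2: B_{4}/4! · (f^{(3)}(37) − f^{(3)}(11)) = −1/720 · (3.94843e-05 − 0.00150263) = 2.03215e-06.
Running total after k=2: 84.2262.
Correction k=3: B_{6}/6! · (f^{(5)}(37) − f^{(5)}(11)) = 1/30240 · (3.46101e-07 − 0.000149021) = -4.91650e-09.
Running total after k=3: 84.2262.
Correction k=4: B_{8}/8! · (f^{(7)}(37) − f^{(7)}(11)) = −1/1209600 · (7.58439e-09 − 3.69474e-05) = 3.05389e-11.

S_4 ≈ 84.2262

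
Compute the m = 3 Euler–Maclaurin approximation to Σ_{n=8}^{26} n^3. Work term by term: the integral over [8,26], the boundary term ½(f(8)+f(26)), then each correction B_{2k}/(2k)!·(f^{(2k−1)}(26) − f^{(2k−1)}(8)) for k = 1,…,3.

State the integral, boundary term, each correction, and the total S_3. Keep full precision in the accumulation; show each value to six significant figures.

The integral term ∫_8^26 x^3 dx = 113220.
½[f(8) + f(26)] = ½[512.000 + 17576.0] = 9044.00.
Integral + boundary = 122264.
Correction k=1: B_{2}/2! · (f^{(1)}(26) − f^{(1)}(8)) = 1/12 · (2028.00 − 192.000) = 153.000.
Running total after k=1: 122417.
Correction k=2: B_{4}/4! · (f^{(3)}(26) − f^{(3)}(8)) = −1/720 · (6.00000 − 6.00000) = 0.00000.
Running total after k=2: 122417.
Correction k=3: B_{6}/6! · (f^{(5)}(26) − f^{(5)}(8)) = 1/30240 · (0.00000 − 0.00000) = 0.00000.

S_3 ≈ 122417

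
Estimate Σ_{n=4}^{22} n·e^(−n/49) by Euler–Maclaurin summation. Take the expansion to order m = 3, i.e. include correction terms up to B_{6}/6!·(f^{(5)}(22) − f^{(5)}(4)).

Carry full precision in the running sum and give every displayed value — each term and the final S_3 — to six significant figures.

S_3 ≈ 181.672

Integral: ∫_4^22 x·e^(−x/49) dx = 172.849.
½[f(4) + f(22)] = ½[3.68644 + 14.0421] = 8.86429.
So far: 181.714.
Correction k=1: B_{2}/2! · (f^{(1)}(22) − f^{(1)}(4)) = 1/12 · (0.351705 − 0.846377) = -0.0412227.
Partial sum through k=1: 181.672.
Correction k=2: B_{4}/4! · (f^{(3)}(22) − f^{(3)}(4)) = −1/720 · (0.000678160 − 0.00112020) = 6.13943e-07.
Partial sum through k=2: 181.672.
Correction k=3: B_{6}/6! · (f^{(5)}(22) − f^{(5)}(4)) = 1/30240 · (5.03889e-07 − 7.86292e-07) = -9.33873e-12.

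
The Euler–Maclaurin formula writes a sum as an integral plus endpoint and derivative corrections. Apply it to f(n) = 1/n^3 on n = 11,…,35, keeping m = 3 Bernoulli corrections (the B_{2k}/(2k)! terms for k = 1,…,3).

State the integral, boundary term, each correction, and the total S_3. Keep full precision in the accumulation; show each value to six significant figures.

Integral: ∫_11^35 1/x^3 dx = 0.00372407.
½[f(11) + f(35)] = ½[0.000751315 + 2.33236e-05] = 0.000387319.
Running total after boundary: 0.00411139.
Correction k=1: B_{2}/2! · (f^{(1)}(35) − f^{(1)}(11)) = 1/12 · (-1.99917e-06 − (-0.000204904)) = 1.69087e-05.
Partial sum through k=1: 0.00412830.
Correction k=2: B_{4}/4! · (f^{(3)}(35) − f^{(3)}(11)) = −1/720 · (-3.26395e-08 − (-3.38684e-05)) = -4.69942e-08.
Partial sum through k=2: 0.00412825.
Correction k=3: B_{6}/6! · (f^{(5)}(35) − f^{(5)}(11)) = 1/30240 · (-1.11907e-09 − (-1.17560e-05)) = 3.88719e-10.

S_3 ≈ 0.00412825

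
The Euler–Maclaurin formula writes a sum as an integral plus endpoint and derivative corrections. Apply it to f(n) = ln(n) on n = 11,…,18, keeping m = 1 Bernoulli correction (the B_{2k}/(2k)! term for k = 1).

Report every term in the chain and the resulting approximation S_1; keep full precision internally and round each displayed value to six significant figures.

The integral term ∫_11^18 ln(x) dx = 18.6498.
½[f(11) + f(18)] = ½[2.39790 + 2.89037] = 2.64413.
Running total after boundary: 21.2940.
Order-1 term: 1/12 · (0.0555556 − 0.0909091) = -0.00294613.

S_1 ≈ 21.2910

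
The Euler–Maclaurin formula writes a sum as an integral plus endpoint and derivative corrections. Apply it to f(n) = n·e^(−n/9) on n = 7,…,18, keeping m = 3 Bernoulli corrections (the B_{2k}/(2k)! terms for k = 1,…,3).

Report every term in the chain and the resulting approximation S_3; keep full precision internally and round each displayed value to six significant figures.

Integral: ∫_7^18 x·e^(−x/9) dx = 33.2708.
½[f(7) + f(18)] = ½[3.21598 + 2.43604] = 2.82601.
Integral + boundary = 36.0969.
k=1: B_{2}/(2)! × [f^{(1)}(18) − f^{(1)}(7)] = 1/12 × (-0.135335 − 0.102095) = -0.0197858.
Running total after k=1: 36.0771.
k=2: B_{4}/(4)! × [f^{(3)}(18) − f^{(3)}(7)] = −1/720 × (0.00167081 − 0.0126043) = 1.51854e-05.
Running total after k=2: 36.0771.
k=3: B_{6}/(6)! × [f^{(5)}(18) − f^{(5)}(7)] = 1/30240 × (6.18817e-05 − 0.000295656) = -7.73063e-09.

S_3 ≈ 36.0771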